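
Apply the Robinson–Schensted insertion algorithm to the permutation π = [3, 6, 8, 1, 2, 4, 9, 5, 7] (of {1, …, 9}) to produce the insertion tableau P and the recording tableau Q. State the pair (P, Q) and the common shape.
P = [1, 2, 4, 5, 7] / [3, 6, 8, 9];  Q = [1, 2, 3, 7, 9] / [4, 5, 6, 8];  common shape = (5, 4)

Row-insert the values π_1, π_2, … into P one at a time, bumping the leftmost entry strictly greater than the inserted value down to the next row. The recording tableau Q records, in position (i, j), the step at which that cell was added to P.
  Insert 3 (step 1): P = [3];  Q = [1]
  Insert 6 (step 2): P = [3, 6];  Q = [1, 2]
  Insert 8 (step 3): P = [3, 6, 8];  Q = [1, 2, 3]
  Insert 1 (step 4): P = [1, 6, 8] / [3];  Q = [1, 2, 3] / [4]
  Insert 2 (step 5): P = [1, 2, 8] / [3, 6];  Q = [1, 2, 3] / [4, 5]
  Insert 4 (step 6): P = [1, 2, 4] / [3, 6, 8];  Q = [1, 2, 3] / [4, 5, 6]
  Insert 9 (step 7): P = [1, 2, 4, 9] / [3, 6, 8];  Q = [1, 2, 3, 7] / [4, 5, 6]
  Insert 5 (step 8): P = [1, 2, 4, 5] / [3, 6, 8, 9];  Q = [1, 2, 3, 7] / [4, 5, 6, 8]
  Insert 7 (step 9): P = [1, 2, 4, 5, 7] / [3, 6, 8, 9];  Q = [1, 2, 3, 7, 9] / [4, 5, 6, 8]
Final shape: (5, 4).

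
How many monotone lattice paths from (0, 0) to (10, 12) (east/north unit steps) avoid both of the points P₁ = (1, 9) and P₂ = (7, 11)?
Number of paths = 518270

Inclusion–exclusion. Total paths: C(22, 10) = 646646. Through P₁: C(10, 1)·C(12, 9) = 2200. Through P₂: C(18, 7)·C(4, 3) = 127296. Since P₁ is strictly southwest of P₂, a monotone path through both must visit P₁ then P₂; paths through both = C(10, 1)·C(8, 6)·C(4, 3) = 1120. Avoid both = 646646 − 2200 − 127296 + 1120 = 518270.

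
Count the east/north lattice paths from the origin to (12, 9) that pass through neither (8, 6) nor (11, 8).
Number of paths = 97721

Inclusion–exclusion. Total paths: C(21, 12) = 293930. Through P₁: C(14, 8)·C(7, 4) = 105105. Through P₂: C(19, 11)·C(2, 1) = 151164. Since P₁ is strictly southwest of P₂, a monotone path through both must visit P₁ then P₂; paths through both = C(14, 8)·C(5, 3)·C(2, 1) = 60060. Avoid both = 293930 − 105105 − 151164 + 60060 = 97721.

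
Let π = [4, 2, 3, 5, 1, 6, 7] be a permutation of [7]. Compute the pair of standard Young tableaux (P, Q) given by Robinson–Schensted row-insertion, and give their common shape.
P = [1, 3, 5, 6, 7] / [2] / [4];  Q = [1, 3, 4, 6, 7] / [2] / [5];  common shape = (5, 1, 1)

Row-insert the values π_1, π_2, … into P one at a time, bumping the leftmost entry strictly greater than the inserted value down to the next row. The recording tableau Q records, in position (i, j), the step at which that cell was added to P.
  Insert 4 (step 1): P = [4];  Q = [1]
  Insert 2 (step 2): P = [2] / [4];  Q = [1] / [2]
  Insert 3 (step 3): P = [2, 3] / [4];  Q = [1, 3] / [2]
  Insert 5 (step 4): P = [2, 3, 5] / [4];  Q = [1, 3, 4] / [2]
  Insert 1 (step 5): P = [1, 3, 5] / [2] / [4];  Q = [1, 3, 4] / [2] / [5]
  Insert 6 (step 6): P = [1, 3, 5, 6] / [2] / [4];  Q = [1, 3, 4, 6] / [2] / [5]
  Insert 7 (step 7): P = [1, 3, 5, 6, 7] / [2] / [4];  Q = [1, 3, 4, 6, 7] / [2] / [5]
Final shape: (5, 1, 1).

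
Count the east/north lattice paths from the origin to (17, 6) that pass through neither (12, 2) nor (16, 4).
Number of paths = 79041

Inclusion–exclusion. Total paths: C(23, 17) = 100947. Through P₁: C(14, 12)·C(9, 5) = 11466. Through P₂: C(20, 16)·C(3, 1) = 14535. Since P₁ is strictly southwest of P₂, a monotone path through both must visit P₁ then P₂; paths through both = C(14, 12)·C(6, 4)·C(3, 1) = 4095. Avoid both = 100947 − 11466 − 14535 + 4095 = 79041.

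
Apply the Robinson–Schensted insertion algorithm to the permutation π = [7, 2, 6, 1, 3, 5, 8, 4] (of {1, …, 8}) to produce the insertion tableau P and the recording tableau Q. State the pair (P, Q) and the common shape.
P = [1, 3, 4, 8] / [2, 5] / [6] / [7];  Q = [1, 3, 6, 7] / [2, 5] / [4] / [8];  common shape = (4, 2, 1, 1)

Row-insert the values π_1, π_2, … into P one at a time, bumping the leftmost entry strictly greater than the inserted value down to the next row. The recording tableau Q records, in position (i, j), the step at which that cell was added to P.
  Insert 7 (step 1): P = [7];  Q = [1]
  Insert 2 (step 2): P = [2] / [7];  Q = [1] / [2]
  Insert 6 (step 3): P = [2, 6] / [7];  Q = [1, 3] / [2]
  Insert 1 (step 4): P = [1, 6] / [2] / [7];  Q = [1, 3] / [2] / [4]
  Insert 3 (step 5): P = [1, 3] / [2, 6] / [7];  Q = [1, 3] / [2, 5] / [4]
  Insert 5 (step 6): P = [1, 3, 5] / [2, 6] / [7];  Q = [1, 3, 6] / [2, 5] / [4]
  Insert 8 (step 7): P = [1, 3, 5, 8] / [2, 6] / [7];  Q = [1, 3, 6, 7] / [2, 5] / [4]
  Insert 4 (step 8): P = [1, 3, 4, 8] / [2, 5] / [6] / [7];  Q = [1, 3, 6, 7] / [2, 5] / [4] / [8]
Final shape: (4, 2, 1, 1).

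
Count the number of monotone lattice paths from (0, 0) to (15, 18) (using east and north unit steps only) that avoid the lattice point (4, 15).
Number of paths = 1035747456

Total paths from (0, 0) to (15, 18): C(33, 15) = 1037158320. Paths through (4, 15): (paths (0, 0) → (4, 15)) × (paths (4, 15) → (15, 18)) = C(19, 4) · C(14, 11) = 3876 · 364 = 1410864. Avoidance count = 1037158320 − 1410864 = 1035747456.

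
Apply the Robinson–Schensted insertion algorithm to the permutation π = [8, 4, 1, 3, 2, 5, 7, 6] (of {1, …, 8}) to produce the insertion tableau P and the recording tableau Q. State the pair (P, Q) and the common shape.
P = [1, 2, 5, 6] / [3, 7] / [4] / [8];  Q = [1, 4, 6, 7] / [2, 8] / [3] / [5];  common shape = (4, 2, 1, 1)

Row-insert the values π_1, π_2, … into P one at a time, bumping the leftmost entry strictly greater than the inserted value down to the next row. The recording tableau Q records, in position (i, j), the step at which that cell was added to P.
  Insert 8 (step 1): P = [8];  Q = [1]
  Insert 4 (step 2): P = [4] / [8];  Q = [1] / [2]
  Insert 1 (step 3): P = [1] / [4] / [8];  Q = [1] / [2] / [3]
  Insert 3 (step 4): P = [1, 3] / [4] / [8];  Q = [1, 4] / [2] / [3]
  Insert 2 (step 5): P = [1, 2] / [3] / [4] / [8];  Q = [1, 4] / [2] / [3] / [5]
  Insert 5 (step 6): P = [1, 2, 5] / [3] / [4] / [8];  Q = [1, 4, 6] / [2] / [3] / [5]
  Insert 7 (step 7): P = [1, 2, 5, 7] / [3] / [4] / [8];  Q = [1, 4, 6, 7] / [2] / [3] / [5]
  Insert 6 (step 8): P = [1, 2, 5, 6] / [3, 7] / [4] / [8];  Q = [1, 4, 6, 7] / [2, 8] / [3] / [5]
Final shape: (4, 2, 1, 1).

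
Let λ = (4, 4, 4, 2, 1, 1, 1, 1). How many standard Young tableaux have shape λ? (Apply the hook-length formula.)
# SYT of shape (4, 4, 4, 2, 1, 1, 1, 1) = 2598960

Hook-length formula: f^λ = n! / Π hook(c), product over all cells c of the Young diagram. For λ = (4, 4, 4, 2, 1, 1, 1, 1), n = 18 boxes. Hook lengths by row (left-to-right, top-to-bottom): [11, 6, 4, 3]; [10, 5, 3, 2]; [9, 4, 2, 1]; [6, 1]; [4]; [3]; [2]; [1]. Product of hooks = 2463436800. So f^λ = 18! / 2463436800 = 6402373705728000 / 2463436800 = 2598960.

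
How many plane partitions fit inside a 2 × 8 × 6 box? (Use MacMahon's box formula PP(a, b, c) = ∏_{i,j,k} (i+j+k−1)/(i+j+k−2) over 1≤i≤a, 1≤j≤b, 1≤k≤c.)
PP(2, 8, 6) = 2147145

Evaluate the triple product over i = 1..2, j = 1..8, k = 1..6. The factors are (2/1) · (3/2) · (4/3) · (5/4) · (6/5) · (7/6) · (3/2) · (4/3) · … (96 factors total). The numerators and denominators telescope so the product is an integer; carrying out the multiplication exactly gives PP(2, 8, 6) = 2147145.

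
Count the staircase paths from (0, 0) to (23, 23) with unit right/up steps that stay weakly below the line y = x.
C_23 = 343059613650

These NE paths below the diagonal are counted by the Catalan number C_n = (1/(n + 1)) · C(2n, n). For n = 23: C_23 = (1/24) · C(46, 23) = 8233430727600/24 = 343059613650.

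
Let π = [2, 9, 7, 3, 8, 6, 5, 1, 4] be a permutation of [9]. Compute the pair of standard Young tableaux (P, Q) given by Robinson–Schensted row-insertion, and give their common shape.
P = [1, 3, 4] / [2, 5] / [6, 8] / [7] / [9];  Q = [1, 2, 5] / [3, 6] / [4, 9] / [7] / [8];  common shape = (3, 2, 2, 1, 1)

Row-insert the values π_1, π_2, … into P one at a time, bumping the leftmost entry strictly greater than the inserted value down to the next row. The recording tableau Q records, in position (i, j), the step at which that cell was added to P.
  Insert 2 (step 1): P = [2];  Q = [1]
  Insert 9 (step 2): P = [2, 9];  Q = [1, 2]
  Insert 7 (step 3): P = [2, 7] / [9];  Q = [1, 2] / [3]
  Insert 3 (step 4): P = [2, 3] / [7] / [9];  Q = [1, 2] / [3] / [4]
  Insert 8 (step 5): P = [2, 3, 8] / [7] / [9];  Q = [1, 2, 5] / [3] / [4]
  Insert 6 (step 6): P = [2, 3, 6] / [7, 8] / [9];  Q = [1, 2, 5] / [3, 6] / [4]
  Insert 5 (step 7): P = [2, 3, 5] / [6, 8] / [7] / [9];  Q = [1, 2, 5] / [3, 6] / [4] / [7]
  Insert 1 (step 8): P = [1, 3, 5] / [2, 8] / [6] / [7] / [9];  Q = [1, 2, 5] / [3, 6] / [4] / [7] / [8]
  Insert 4 (step 9): P = [1, 3, 4] / [2, 5] / [6, 8] / [7] / [9];  Q = [1, 2, 5] / [3, 6] / [4, 9] / [7] / [8]
Final shape: (3, 2, 2, 1, 1).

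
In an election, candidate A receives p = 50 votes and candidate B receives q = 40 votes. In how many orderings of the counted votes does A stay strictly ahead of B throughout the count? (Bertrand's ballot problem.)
Strict-lead orderings = 6652323182996971411034862

Total orderings of the 90 votes with 50 for A: C(90, 50) = 59870908646972742699313758. By the Bertrand ballot formula (Cycle Lemma / reflection principle), the number of orderings in which A is strictly ahead of B throughout is (p − q)/(p + q) · C(p + q, p) = (50 − 40)/(50 + 40) · 59870908646972742699313758 = 6652323182996971411034862.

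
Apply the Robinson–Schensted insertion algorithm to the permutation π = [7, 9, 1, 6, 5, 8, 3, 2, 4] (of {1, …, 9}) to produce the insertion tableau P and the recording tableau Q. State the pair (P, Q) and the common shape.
P = [1, 2, 4] / [3, 8] / [5, 9] / [6] / [7];  Q = [1, 2, 6] / [3, 4] / [5, 9] / [7] / [8];  common shape = (3, 2, 2, 1, 1)

Row-insert the values π_1, π_2, … into P one at a time, bumping the leftmost entry strictly greater than the inserted value down to the next row. The recording tableau Q records, in position (i, j), the step at which that cell was added to P.
  Insert 7 (step 1): P = [7];  Q = [1]
  Insert 9 (step 2): P = [7, 9];  Q = [1, 2]
  Insert 1 (step 3): P = [1, 9] / [7];  Q = [1, 2] / [3]
  Insert 6 (step 4): P = [1, 6] / [7, 9];  Q = [1, 2] / [3, 4]
  Insert 5 (step 5): P = [1, 5] / [6, 9] / [7];  Q = [1, 2] / [3, 4] / [5]
  Insert 8 (step 6): P = [1, 5, 8] / [6, 9] / [7];  Q = [1, 2, 6] / [3, 4] / [5]
  Insert 3 (step 7): P = [1, 3, 8] / [5, 9] / [6] / [7];  Q = [1, 2, 6] / [3, 4] / [5] / [7]
  Insert 2 (step 8): P = [1, 2, 8] / [3, 9] / [5] / [6] / [7];  Q = [1, 2, 6] / [3, 4] / [5] / [7] / [8]
  Insert 4 (step 9): P = [1, 2, 4] / [3, 8] / [5, 9] / [6] / [7];  Q = [1, 2, 6] / [3, 4] / [5, 9] / [7] / [8]
Final shape: (3, 2, 2, 1, 1).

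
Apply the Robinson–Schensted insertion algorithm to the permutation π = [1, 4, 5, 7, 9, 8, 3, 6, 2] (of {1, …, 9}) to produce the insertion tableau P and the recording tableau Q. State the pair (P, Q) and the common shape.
P = [1, 2, 5, 6, 8] / [3, 7] / [4] / [9];  Q = [1, 2, 3, 4, 5] / [6, 8] / [7] / [9];  common shape = (5, 2, 1, 1)

Row-insert the values π_1, π_2, … into P one at a time, bumping the leftmost entry strictly greater than the inserted value down to the next row. The recording tableau Q records, in position (i, j), the step at which that cell was added to P.
  Insert 1 (step 1): P = [1];  Q = [1]
  Insert 4 (step 2): P = [1, 4];  Q = [1, 2]
  Insert 5 (step 3): P = [1, 4, 5];  Q = [1, 2, 3]
  Insert 7 (step 4): P = [1, 4, 5, 7];  Q = [1, 2, 3, 4]
  Insert 9 (step 5): P = [1, 4, 5, 7, 9];  Q = [1, 2, 3, 4, 5]
  Insert 8 (step 6): P = [1, 4, 5, 7, 8] / [9];  Q = [1, 2, 3, 4, 5] / [6]
  Insert 3 (step 7): P = [1, 3, 5, 7, 8] / [4] / [9];  Q = [1, 2, 3, 4, 5] / [6] / [7]
  Insert 6 (step 8): P = [1, 3, 5, 6, 8] / [4, 7] / [9];  Q = [1, 2, 3, 4, 5] / [6, 8] / [7]
  Insert 2 (step 9): P = [1, 2, 5, 6, 8] / [3, 7] / [4] / [9];  Q = [1, 2, 3, 4, 5] / [6, 8] / [7] / [9]
Final shape: (5, 2, 1, 1).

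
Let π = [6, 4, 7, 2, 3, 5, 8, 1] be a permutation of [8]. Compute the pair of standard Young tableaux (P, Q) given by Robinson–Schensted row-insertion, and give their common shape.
P = [1, 3, 5, 8] / [2, 7] / [4] / [6];  Q = [1, 3, 6, 7] / [2, 5] / [4] / [8];  common shape = (4, 2, 1, 1)

Row-insert the values π_1, π_2, … into P one at a time, bumping the leftmost entry strictly greater than the inserted value down to the next row. The recording tableau Q records, in position (i, j), the step at which that cell was added to P.
  Insert 6 (step 1): P = [6];  Q = [1]
  Insert 4 (step 2): P = [4] / [6];  Q = [1] / [2]
  Insert 7 (step 3): P = [4, 7] / [6];  Q = [1, 3] / [2]
  Insert 2 (step 4): P = [2, 7] / [4] / [6];  Q = [1, 3] / [2] / [4]
  Insert 3 (step 5): P = [2, 3] / [4, 7] / [6];  Q = [1, 3] / [2, 5] / [4]
  Insert 5 (step 6): P = [2, 3, 5] / [4, 7] / [6];  Q = [1, 3, 6] / [2, 5] / [4]
  Insert 8 (step 7): P = [2, 3, 5, 8] / [4, 7] / [6];  Q = [1, 3, 6, 7] / [2, 5] / [4]
  Insert 1 (step 8): P = [1, 3, 5, 8] / [2, 7] / [4] / [6];  Q = [1, 3, 6, 7] / [2, 5] / [4] / [8]
Final shape: (4, 2, 1, 1).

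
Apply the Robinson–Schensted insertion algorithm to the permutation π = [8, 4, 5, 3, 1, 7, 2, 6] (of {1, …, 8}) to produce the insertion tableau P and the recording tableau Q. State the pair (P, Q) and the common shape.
P = [1, 2, 6] / [3, 5, 7] / [4] / [8];  Q = [1, 3, 6] / [2, 7, 8] / [4] / [5];  common shape = (3, 3, 1, 1)

Row-insert the values π_1, π_2, … into P one at a time, bumping the leftmost entry strictly greater than the inserted value down to the next row. The recording tableau Q records, in position (i, j), the step at which that cell was added to P.
  Insert 8 (step 1): P = [8];  Q = [1]
  Insert 4 (step 2): P = [4] / [8];  Q = [1] / [2]
  Insert 5 (step 3): P = [4, 5] / [8];  Q = [1, 3] / [2]
  Insert 3 (step 4): P = [3, 5] / [4] / [8];  Q = [1, 3] / [2] / [4]
  Insert 1 (step 5): P = [1, 5] / [3] / [4] / [8];  Q = [1, 3] / [2] / [4] / [5]
  Insert 7 (step 6): P = [1, 5, 7] / [3] / [4] / [8];  Q = [1, 3, 6] / [2] / [4] / [5]
  Insert 2 (step 7): P = [1, 2, 7] / [3, 5] / [4] / [8];  Q = [1, 3, 6] / [2, 7] / [4] / [5]
  Insert 6 (step 8): P = [1, 2, 6] / [3, 5, 7] / [4] / [8];  Q = [1, 3, 6] / [2, 7, 8] / [4] / [5]
Final shape: (3, 3, 1, 1).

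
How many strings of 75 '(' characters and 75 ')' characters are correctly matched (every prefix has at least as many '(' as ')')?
C_75 = 1221395654430378811828760722007962130791020

These balanced parentheses are counted by the Catalan number C_n = (1/(n + 1)) · C(2n, n). For n = 75: C_75 = (1/76) · C(150, 75) = 92826069736708789698985814872605121940117520/76 = 1221395654430378811828760722007962130791020.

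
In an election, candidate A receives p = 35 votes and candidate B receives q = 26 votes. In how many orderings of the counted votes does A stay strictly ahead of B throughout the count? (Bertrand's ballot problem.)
Strict-lead orderings = 17970728529575178

Total orderings of the 61 votes with 35 for A: C(61, 35) = 121801604478231762. By the Bertrand ballot formula (Cycle Lemma / reflection principle), the number of orderings in which A is strictly ahead of B throughout is (p − q)/(p + q) · C(p + q, p) = (35 − 26)/(35 + 26) · 121801604478231762 = 17970728529575178.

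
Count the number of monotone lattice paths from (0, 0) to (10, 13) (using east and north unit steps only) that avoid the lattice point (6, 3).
Number of paths = 1059982

Total paths from (0, 0) to (10, 13): C(23, 10) = 1144066. Paths through (6, 3): (paths (0, 0) → (6, 3)) × (paths (6, 3) → (10, 13)) = C(9, 6) · C(14, 4) = 84 · 1001 = 84084. Avoidance count = 1144066 − 84084 = 1059982.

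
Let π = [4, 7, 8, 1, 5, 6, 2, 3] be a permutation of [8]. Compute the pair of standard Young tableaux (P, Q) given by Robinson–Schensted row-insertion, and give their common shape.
P = [1, 2, 3] / [4, 5, 6] / [7, 8];  Q = [1, 2, 3] / [4, 5, 6] / [7, 8];  common shape = (3, 3, 2)

Row-insert the values π_1, π_2, … into P one at a time, bumping the leftmost entry strictly greater than the inserted value down to the next row. The recording tableau Q records, in position (i, j), the step at which that cell was added to P.
  Insert 4 (step 1): P = [4];  Q = [1]
  Insert 7 (step 2): P = [4, 7];  Q = [1, 2]
  Insert 8 (step 3): P = [4, 7, 8];  Q = [1, 2, 3]
  Insert 1 (step 4): P = [1, 7, 8] / [4];  Q = [1, 2, 3] / [4]
  Insert 5 (step 5): P = [1, 5, 8] / [4, 7];  Q = [1, 2, 3] / [4, 5]
  Insert 6 (step 6): P = [1, 5, 6] / [4, 7, 8];  Q = [1, 2, 3] / [4, 5, 6]
  Insert 2 (step 7): P = [1, 2, 6] / [4, 5, 8] / [7];  Q = [1, 2, 3] / [4, 5, 6] / [7]
  Insert 3 (step 8): P = [1, 2, 3] / [4, 5, 6] / [7, 8];  Q = [1, 2, 3] / [4, 5, 6] / [7, 8]
Final shape: (3, 3, 2).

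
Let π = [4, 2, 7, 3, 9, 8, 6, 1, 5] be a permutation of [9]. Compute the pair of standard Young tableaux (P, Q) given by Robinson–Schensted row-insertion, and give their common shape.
P = [1, 3, 5] / [2, 6, 8] / [4, 7] / [9];  Q = [1, 3, 5] / [2, 4, 6] / [7, 9] / [8];  common shape = (3, 3, 2, 1)

Row-insert the values π_1, π_2, … into P one at a time, bumping the leftmost entry strictly greater than the inserted value down to the next row. The recording tableau Q records, in position (i, j), the step at which that cell was added to P.
  Insert 4 (step 1): P = [4];  Q = [1]
  Insert 2 (step 2): P = [2] / [4];  Q = [1] / [2]
  Insert 7 (step 3): P = [2, 7] / [4];  Q = [1, 3] / [2]
  Insert 3 (step 4): P = [2, 3] / [4, 7];  Q = [1, 3] / [2, 4]
  Insert 9 (step 5): P = [2, 3, 9] / [4, 7];  Q = [1, 3, 5] / [2, 4]
  Insert 8 (step 6): P = [2, 3, 8] / [4, 7, 9];  Q = [1, 3, 5] / [2, 4, 6]
  Insert 6 (step 7): P = [2, 3, 6] / [4, 7, 8] / [9];  Q = [1, 3, 5] / [2, 4, 6] / [7]
  Insert 1 (step 8): P = [1, 3, 6] / [2, 7, 8] / [4] / [9];  Q = [1, 3, 5] / [2, 4, 6] / [7] / [8]
  Insert 5 (step 9): P = [1, 3, 5] / [2, 6, 8] / [4, 7] / [9];  Q = [1, 3, 5] / [2, 4, 6] / [7, 9] / [8]
Final shape: (3, 3, 2, 1).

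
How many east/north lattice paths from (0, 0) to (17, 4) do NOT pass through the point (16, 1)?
Number of paths = 5917

Total paths from (0, 0) to (17, 4): C(21, 17) = 5985. Paths through (16, 1): (paths (0, 0) → (16, 1)) × (paths (16, 1) → (17, 4)) = C(17, 16) · C(4, 1) = 17 · 4 = 68. Avoidance count = 5985 − 68 = 5917.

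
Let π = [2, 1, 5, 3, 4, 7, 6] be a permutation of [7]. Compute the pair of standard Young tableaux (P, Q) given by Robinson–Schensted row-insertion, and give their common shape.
P = [1, 3, 4, 6] / [2, 5, 7];  Q = [1, 3, 5, 6] / [2, 4, 7];  common shape = (4, 3)

Row-insert the values π_1, π_2, … into P one at a time, bumping the leftmost entry strictly greater than the inserted value down to the next row. The recording tableau Q records, in position (i, j), the step at which that cell was added to P.
  Insert 2 (step 1): P = [2];  Q = [1]
  Insert 1 (step 2): P = [1] / [2];  Q = [1] / [2]
  Insert 5 (step 3): P = [1, 5] / [2];  Q = [1, 3] / [2]
  Insert 3 (step 4): P = [1, 3] / [2, 5];  Q = [1, 3] / [2, 4]
  Insert 4 (step 5): P = [1, 3, 4] / [2, 5];  Q = [1, 3, 5] / [2, 4]
  Insert 7 (step 6): P = [1, 3, 4, 7] / [2, 5];  Q = [1, 3, 5, 6] / [2, 4]
  Insert 6 (step 7): P = [1, 3, 4, 6] / [2, 5, 7];  Q = [1, 3, 5, 6] / [2, 4, 7]
Final shape: (4, 3).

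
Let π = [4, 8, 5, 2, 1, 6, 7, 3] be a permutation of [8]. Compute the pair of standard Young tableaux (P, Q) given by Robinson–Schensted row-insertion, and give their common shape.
P = [1, 3, 6, 7] / [2, 5] / [4] / [8];  Q = [1, 2, 6, 7] / [3, 8] / [4] / [5];  common shape = (4, 2, 1, 1)

Row-insert the values π_1, π_2, … into P one at a time, bumping the leftmost entry strictly greater than the inserted value down to the next row. The recording tableau Q records, in position (i, j), the step at which that cell was added to P.
  Insert 4 (step 1): P = [4];  Q = [1]
  Insert 8 (step 2): P = [4, 8];  Q = [1, 2]
  Insert 5 (step 3): P = [4, 5] / [8];  Q = [1, 2] / [3]
  Insert 2 (step 4): P = [2, 5] / [4] / [8];  Q = [1, 2] / [3] / [4]
  Insert 1 (step 5): P = [1, 5] / [2] / [4] / [8];  Q = [1, 2] / [3] / [4] / [5]
  Insert 6 (step 6): P = [1, 5, 6] / [2] / [4] / [8];  Q = [1, 2, 6] / [3] / [4] / [5]
  Insert 7 (step 7): P = [1, 5, 6, 7] / [2] / [4] / [8];  Q = [1, 2, 6, 7] / [3] / [4] / [5]
  Insert 3 (step 8): P = [1, 3, 6, 7] / [2, 5] / [4] / [8];  Q = [1, 2, 6, 7] / [3, 8] / [4] / [5]
Final shape: (4, 2, 1, 1).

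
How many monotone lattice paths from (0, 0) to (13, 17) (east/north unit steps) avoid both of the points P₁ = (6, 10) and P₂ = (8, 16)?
Number of paths = 89208912

Inclusion–exclusion. Total paths: C(30, 13) = 119759850. Through P₁: C(16, 6)·C(14, 7) = 27483456. Through P₂: C(24, 8)·C(6, 5) = 4412826. Since P₁ is strictly southwest of P₂, a monotone path through both must visit P₁ then P₂; paths through both = C(16, 6)·C(8, 2)·C(6, 5) = 1345344. Avoid both = 119759850 − 27483456 − 4412826 + 1345344 = 89208912.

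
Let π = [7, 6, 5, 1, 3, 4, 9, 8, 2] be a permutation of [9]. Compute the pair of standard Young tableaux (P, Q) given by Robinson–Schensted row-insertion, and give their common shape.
P = [1, 2, 4, 8] / [3, 9] / [5] / [6] / [7];  Q = [1, 5, 6, 7] / [2, 8] / [3] / [4] / [9];  common shape = (4, 2, 1, 1, 1)

Row-insert the values π_1, π_2, … into P one at a time, bumping the leftmost entry strictly greater than the inserted value down to the next row. The recording tableau Q records, in position (i, j), the step at which that cell was added to P.
  Insert 7 (step 1): P = [7];  Q = [1]
  Insert 6 (step 2): P = [6] / [7];  Q = [1] / [2]
  Insert 5 (step 3): P = [5] / [6] / [7];  Q = [1] / [2] / [3]
  Insert 1 (step 4): P = [1] / [5] / [6] / [7];  Q = [1] / [2] / [3] / [4]
  Insert 3 (step 5): P = [1, 3] / [5] / [6] / [7];  Q = [1, 5] / [2] / [3] / [4]
  Insert 4 (step 6): P = [1, 3, 4] / [5] / [6] / [7];  Q = [1, 5, 6] / [2] / [3] / [4]
  Insert 9 (step 7): P = [1, 3, 4, 9] / [5] / [6] / [7];  Q = [1, 5, 6, 7] / [2] / [3] / [4]
  Insert 8 (step 8): P = [1, 3, 4, 8] / [5, 9] / [6] / [7];  Q = [1, 5, 6, 7] / [2, 8] / [3] / [4]
  Insert 2 (step 9): P = [1, 2, 4, 8] / [3, 9] / [5] / [6] / [7];  Q = [1, 5, 6, 7] / [2, 8] / [3] / [4] / [9]
Final shape: (4, 2, 1, 1, 1).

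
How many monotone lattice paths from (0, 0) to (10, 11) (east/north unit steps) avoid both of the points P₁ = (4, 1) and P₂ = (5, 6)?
Number of paths = 203812

Inclusion–exclusion. Total paths: C(21, 10) = 352716. Through P₁: C(5, 4)·C(16, 6) = 40040. Through P₂: C(11, 5)·C(10, 5) = 116424. Since P₁ is strictly southwest of P₂, a monotone path through both must visit P₁ then P₂; paths through both = C(5, 4)·C(6, 1)·C(10, 5) = 7560. Avoid both = 352716 − 40040 − 116424 + 7560 = 203812.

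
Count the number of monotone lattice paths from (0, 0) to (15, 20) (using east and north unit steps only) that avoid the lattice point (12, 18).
Number of paths = 2383010910

Total paths from (0, 0) to (15, 20): C(35, 15) = 3247943160. Paths through (12, 18): (paths (0, 0) → (12, 18)) × (paths (12, 18) → (15, 20)) = C(30, 12) · C(5, 3) = 86493225 · 10 = 864932250. Avoidance count = 3247943160 − 864932250 = 2383010910.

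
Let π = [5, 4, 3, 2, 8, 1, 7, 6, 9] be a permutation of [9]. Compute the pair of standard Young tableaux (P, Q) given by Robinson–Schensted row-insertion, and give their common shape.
P = [1, 6, 9] / [2, 7] / [3, 8] / [4] / [5];  Q = [1, 5, 9] / [2, 7] / [3, 8] / [4] / [6];  common shape = (3, 2, 2, 1, 1)

Row-insert the values π_1, π_2, … into P one at a time, bumping the leftmost entry strictly greater than the inserted value down to the next row. The recording tableau Q records, in position (i, j), the step at which that cell was added to P.
  Insert 5 (step 1): P = [5];  Q = [1]
  Insert 4 (step 2): P = [4] / [5];  Q = [1] / [2]
  Insert 3 (step 3): P = [3] / [4] / [5];  Q = [1] / [2] / [3]
  Insert 2 (step 4): P = [2] / [3] / [4] / [5];  Q = [1] / [2] / [3] / [4]
  Insert 8 (step 5): P = [2, 8] / [3] / [4] / [5];  Q = [1, 5] / [2] / [3] / [4]
  Insert 1 (step 6): P = [1, 8] / [2] / [3] / [4] / [5];  Q = [1, 5] / [2] / [3] / [4] / [6]
  Insert 7 (step 7): P = [1, 7] / [2, 8] / [3] / [4] / [5];  Q = [1, 5] / [2, 7] / [3] / [4] / [6]
  Insert 6 (step 8): P = [1, 6] / [2, 7] / [3, 8] / [4] / [5];  Q = [1, 5] / [2, 7] / [3, 8] / [4] / [6]
  Insert 9 (step 9): P = [1, 6, 9] / [2, 7] / [3, 8] / [4] / [5];  Q = [1, 5, 9] / [2, 7] / [3, 8] / [4] / [6]
Final shape: (3, 2, 2, 1, 1).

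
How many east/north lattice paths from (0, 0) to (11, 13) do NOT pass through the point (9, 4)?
Number of paths = 2456819

Total paths from (0, 0) to (11, 13): C(24, 11) = 2496144. Paths through (9, 4): (paths (0, 0) → (9, 4)) × (paths (9, 4) → (11, 13)) = C(13, 9) · C(11, 2) = 715 · 55 = 39325. Avoidance count = 2496144 − 39325 = 2456819.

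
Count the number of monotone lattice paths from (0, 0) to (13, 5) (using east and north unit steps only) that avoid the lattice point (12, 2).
Number of paths = 8204

Total paths from (0, 0) to (13, 5): C(18, 13) = 8568. Paths through (12, 2): (paths (0, 0) → (12, 2)) × (paths (12, 2) → (13, 5)) = C(14, 12) · C(4, 1) = 91 · 4 = 364. Avoidance count = 8568 − 364 = 8204.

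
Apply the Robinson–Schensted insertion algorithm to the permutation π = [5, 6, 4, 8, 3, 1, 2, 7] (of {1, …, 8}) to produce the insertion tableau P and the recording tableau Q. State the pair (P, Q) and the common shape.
P = [1, 2, 7] / [3, 6, 8] / [4] / [5];  Q = [1, 2, 4] / [3, 7, 8] / [5] / [6];  common shape = (3, 3, 1, 1)

Row-insert the values π_1, π_2, … into P one at a time, bumping the leftmost entry strictly greater than the inserted value down to the next row. The recording tableau Q records, in position (i, j), the step at which that cell was added to P.
  Insert 5 (step 1): P = [5];  Q = [1]
  Insert 6 (step 2): P = [5, 6];  Q = [1, 2]
  Insert 4 (step 3): P = [4, 6] / [5];  Q = [1, 2] / [3]
  Insert 8 (step 4): P = [4, 6, 8] / [5];  Q = [1, 2, 4] / [3]
  Insert 3 (step 5): P = [3, 6, 8] / [4] / [5];  Q = [1, 2, 4] / [3] / [5]
  Insert 1 (step 6): P = [1, 6, 8] / [3] / [4] / [5];  Q = [1, 2, 4] / [3] / [5] / [6]
  Insert 2 (step 7): P = [1, 2, 8] / [3, 6] / [4] / [5];  Q = [1, 2, 4] / [3, 7] / [5] / [6]
  Insert 7 (step 8): P = [1, 2, 7] / [3, 6, 8] / [4] / [5];  Q = [1, 2, 4] / [3, 7, 8] / [5] / [6]
Final shape: (3, 3, 1, 1).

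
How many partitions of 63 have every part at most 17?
p(63, parts ≤ 17) = 994644

Use the recurrence p(n, m) = p(n, m−1) + p(n−m, m): either the largest part is < m (count p(n, m−1)) or the largest part is exactly m (remove one copy of m, count p(n−m, m)). With p(0, ·) = 1 this gives p(63, parts ≤ 17) = 994644. (By conjugating Young diagrams, this also counts partitions of 63 into at most 17 parts.)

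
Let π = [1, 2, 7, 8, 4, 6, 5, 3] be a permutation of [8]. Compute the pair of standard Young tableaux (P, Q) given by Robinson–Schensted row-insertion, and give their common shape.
P = [1, 2, 3, 5] / [4, 8] / [6] / [7];  Q = [1, 2, 3, 4] / [5, 6] / [7] / [8];  common shape = (4, 2, 1, 1)

Row-insert the values π_1, π_2, … into P one at a time, bumping the leftmost entry strictly greater than the inserted value down to the next row. The recording tableau Q records, in position (i, j), the step at which that cell was added to P.
  Insert 1 (step 1): P = [1];  Q = [1]
  Insert 2 (step 2): P = [1, 2];  Q = [1, 2]
  Insert 7 (step 3): P = [1, 2, 7];  Q = [1, 2, 3]
  Insert 8 (step 4): P = [1, 2, 7, 8];  Q = [1, 2, 3, 4]
  Insert 4 (step 5): P = [1, 2, 4, 8] / [7];  Q = [1, 2, 3, 4] / [5]
  Insert 6 (step 6): P = [1, 2, 4, 6] / [7, 8];  Q = [1, 2, 3, 4] / [5, 6]
  Insert 5 (step 7): P = [1, 2, 4, 5] / [6, 8] / [7];  Q = [1, 2, 3, 4] / [5, 6] / [7]
  Insert 3 (step 8): P = [1, 2, 3, 5] / [4, 8] / [6] / [7];  Q = [1, 2, 3, 4] / [5, 6] / [7] / [8]
Final shape: (4, 2, 1, 1).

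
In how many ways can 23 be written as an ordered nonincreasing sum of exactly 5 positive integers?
p(23, 5 parts) = 141

Partitions of n into exactly k parts are in bijection with partitions of n − k into at most k parts (subtract 1 from each part). So p(23, exactly 5) = p(18, parts ≤ 5). Computing via the recurrence p(m, j) = p(m, j−1) + p(m−j, j) gives 141.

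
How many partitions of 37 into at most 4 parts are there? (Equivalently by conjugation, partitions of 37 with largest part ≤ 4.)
p(37, parts ≤ 4) = 511

Use the recurrence p(n, m) = p(n, m−1) + p(n−m, m): either the largest part is < m (count p(n, m−1)) or the largest part is exactly m (remove one copy of m, count p(n−m, m)). With p(0, ·) = 1 this gives p(37, parts ≤ 4) = 511. (By conjugating Young diagrams, this also counts partitions of 37 into at most 4 parts.)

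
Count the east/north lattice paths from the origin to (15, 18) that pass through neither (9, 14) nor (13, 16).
Number of paths = 531912030

Inclusion–exclusion. Total paths: C(33, 15) = 1037158320. Through P₁: C(23, 9)·C(10, 6) = 171609900. Through P₂: C(29, 13)·C(4, 2) = 407183490. Since P₁ is strictly southwest of P₂, a monotone path through both must visit P₁ then P₂; paths through both = C(23, 9)·C(6, 4)·C(4, 2) = 73547100. Avoid both = 1037158320 − 171609900 − 407183490 + 73547100 = 531912030.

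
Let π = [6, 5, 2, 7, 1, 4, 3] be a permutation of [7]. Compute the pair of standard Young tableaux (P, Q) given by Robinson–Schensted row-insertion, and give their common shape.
P = [1, 3] / [2, 4] / [5, 7] / [6];  Q = [1, 4] / [2, 6] / [3, 7] / [5];  common shape = (2, 2, 2, 1)

Row-insert the values π_1, π_2, … into P one at a time, bumping the leftmost entry strictly greater than the inserted value down to the next row. The recording tableau Q records, in position (i, j), the step at which that cell was added to P.
  Insert 6 (step 1): P = [6];  Q = [1]
  Insert 5 (step 2): P = [5] / [6];  Q = [1] / [2]
  Insert 2 (step 3): P = [2] / [5] / [6];  Q = [1] / [2] / [3]
  Insert 7 (step 4): P = [2, 7] / [5] / [6];  Q = [1, 4] / [2] / [3]
  Insert 1 (step 5): P = [1, 7] / [2] / [5] / [6];  Q = [1, 4] / [2] / [3] / [5]
  Insert 4 (step 6): P = [1, 4] / [2, 7] / [5] / [6];  Q = [1, 4] / [2, 6] / [3] / [5]
  Insert 3 (step 7): P = [1, 3] / [2, 4] / [5, 7] / [6];  Q = [1, 4] / [2, 6] / [3, 7] / [5]
Final shape: (2, 2, 2, 1).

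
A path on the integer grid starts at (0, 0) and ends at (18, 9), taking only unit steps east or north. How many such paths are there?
Number of paths = 4686825

A monotone lattice path from (0, 0) to (18, 9) consists of 18 east steps and 9 north steps in some order, so it is determined by which 18 of the 27 steps are east. The count is C(27, 18) = 4686825.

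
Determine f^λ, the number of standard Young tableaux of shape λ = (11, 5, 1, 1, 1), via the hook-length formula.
# SYT of shape (11, 5, 1, 1, 1) = 1234506

Hook-length formula: f^λ = n! / Π hook(c), product over all cells c of the Young diagram. For λ = (11, 5, 1, 1, 1), n = 19 boxes. Hook lengths by row (left-to-right, top-to-bottom): [15, 11, 10, 9, 8, 6, 5, 4, 3, 2, 1]; [8, 4, 3, 2, 1]; [3]; [2]; [1]. Product of hooks = 98537472000. So f^λ = 19! / 98537472000 = 121645100408832000 / 98537472000 = 1234506.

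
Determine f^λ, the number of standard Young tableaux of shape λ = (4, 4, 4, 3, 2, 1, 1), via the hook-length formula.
# SYT of shape (4, 4, 4, 3, 2, 1, 1) = 15519504

Hook-length formula: f^λ = n! / Π hook(c), product over all cells c of the Young diagram. For λ = (4, 4, 4, 3, 2, 1, 1), n = 19 boxes. Hook lengths by row (left-to-right, top-to-bottom): [10, 7, 5, 3]; [9, 6, 4, 2]; [8, 5, 3, 1]; [6, 3, 1]; [4, 1]; [2]; [1]. Product of hooks = 7838208000. So f^λ = 19! / 7838208000 = 121645100408832000 / 7838208000 = 15519504.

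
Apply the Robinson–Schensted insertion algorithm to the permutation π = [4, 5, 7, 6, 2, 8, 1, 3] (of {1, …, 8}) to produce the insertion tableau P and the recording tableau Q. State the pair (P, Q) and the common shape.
P = [1, 3, 6, 8] / [2, 5] / [4] / [7];  Q = [1, 2, 3, 6] / [4, 8] / [5] / [7];  common shape = (4, 2, 1, 1)

Row-insert the values π_1, π_2, … into P one at a time, bumping the leftmost entry strictly greater than the inserted value down to the next row. The recording tableau Q records, in position (i, j), the step at which that cell was added to P.
  Insert 4 (step 1): P = [4];  Q = [1]
  Insert 5 (step 2): P = [4, 5];  Q = [1, 2]
  Insert 7 (step 3): P = [4, 5, 7];  Q = [1, 2, 3]
  Insert 6 (step 4): P = [4, 5, 6] / [7];  Q = [1, 2, 3] / [4]
  Insert 2 (step 5): P = [2, 5, 6] / [4] / [7];  Q = [1, 2, 3] / [4] / [5]
  Insert 8 (step 6): P = [2, 5, 6, 8] / [4] / [7];  Q = [1, 2, 3, 6] / [4] / [5]
  Insert 1 (step 7): P = [1, 5, 6, 8] / [2] / [4] / [7];  Q = [1, 2, 3, 6] / [4] / [5] / [7]
  Insert 3 (step 8): P = [1, 3, 6, 8] / [2, 5] / [4] / [7];  Q = [1, 2, 3, 6] / [4, 8] / [5] / [7]
Final shape: (4, 2, 1, 1).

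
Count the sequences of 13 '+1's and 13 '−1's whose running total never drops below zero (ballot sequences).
C_13 = 742900

These ballot sequences are counted by the Catalan number C_n = (1/(n + 1)) · C(2n, n). For n = 13: C_13 = (1/14) · C(26, 13) = 10400600/14 = 742900.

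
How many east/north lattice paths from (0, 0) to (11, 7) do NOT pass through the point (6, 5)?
Number of paths = 22122

Total paths from (0, 0) to (11, 7): C(18, 11) = 31824. Paths through (6, 5): (paths (0, 0) → (6, 5)) × (paths (6, 5) → (11, 7)) = C(11, 6) · C(7, 5) = 462 · 21 = 9702. Avoidance count = 31824 − 9702 = 22122.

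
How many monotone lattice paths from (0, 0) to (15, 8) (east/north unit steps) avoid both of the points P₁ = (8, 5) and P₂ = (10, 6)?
Number of paths = 248787

Inclusion–exclusion. Total paths: C(23, 15) = 490314. Through P₁: C(13, 8)·C(10, 7) = 154440. Through P₂: C(16, 10)·C(7, 5) = 168168. Since P₁ is strictly southwest of P₂, a monotone path through both must visit P₁ then P₂; paths through both = C(13, 8)·C(3, 2)·C(7, 5) = 81081. Avoid both = 490314 − 154440 − 168168 + 81081 = 248787.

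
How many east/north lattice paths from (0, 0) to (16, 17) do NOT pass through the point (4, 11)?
Number of paths = 1141463250

Total paths from (0, 0) to (16, 17): C(33, 16) = 1166803110. Paths through (4, 11): (paths (0, 0) → (4, 11)) × (paths (4, 11) → (16, 17)) = C(15, 4) · C(18, 12) = 1365 · 18564 = 25339860. Avoidance count = 1166803110 − 25339860 = 1141463250.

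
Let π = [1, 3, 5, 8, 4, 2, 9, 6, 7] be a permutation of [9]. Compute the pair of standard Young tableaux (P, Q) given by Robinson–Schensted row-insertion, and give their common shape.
P = [1, 2, 4, 6, 7] / [3, 8, 9] / [5];  Q = [1, 2, 3, 4, 7] / [5, 8, 9] / [6];  common shape = (5, 3, 1)

Row-insert the values π_1, π_2, … into P one at a time, bumping the leftmost entry strictly greater than the inserted value down to the next row. The recording tableau Q records, in position (i, j), the step at which that cell was added to P.
  Insert 1 (step 1): P = [1];  Q = [1]
  Insert 3 (step 2): P = [1, 3];  Q = [1, 2]
  Insert 5 (step 3): P = [1, 3, 5];  Q = [1, 2, 3]
  Insert 8 (step 4): P = [1, 3, 5, 8];  Q = [1, 2, 3, 4]
  Insert 4 (step 5): P = [1, 3, 4, 8] / [5];  Q = [1, 2, 3, 4] / [5]
  Insert 2 (step 6): P = [1, 2, 4, 8] / [3] / [5];  Q = [1, 2, 3, 4] / [5] / [6]
  Insert 9 (step 7): P = [1, 2, 4, 8, 9] / [3] / [5];  Q = [1, 2, 3, 4, 7] / [5] / [6]
  Insert 6 (step 8): P = [1, 2, 4, 6, 9] / [3, 8] / [5];  Q = [1, 2, 3, 4, 7] / [5, 8] / [6]
  Insert 7 (step 9): P = [1, 2, 4, 6, 7] / [3, 8, 9] / [5];  Q = [1, 2, 3, 4, 7] / [5, 8, 9] / [6]
Final shape: (5, 3, 1).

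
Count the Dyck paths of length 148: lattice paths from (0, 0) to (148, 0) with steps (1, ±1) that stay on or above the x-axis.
C_74 = 311496878311103321137536291518809134027240

These Dyck paths are counted by the Catalan number C_n = (1/(n + 1)) · C(2n, n). For n = 74: C_74 = (1/75) · C(148, 74) = 23362265873332749085315221863910685052043000/75 = 311496878311103321137536291518809134027240.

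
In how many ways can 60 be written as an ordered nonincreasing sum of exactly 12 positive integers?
p(60, 12 parts) = 74287

Partitions of n into exactly k parts are in bijection with partitions of n − k into at most k parts (subtract 1 from each part). So p(60, exactly 12) = p(48, parts ≤ 12). Computing via the recurrence p(m, j) = p(m, j−1) + p(m−j, j) gives 74287.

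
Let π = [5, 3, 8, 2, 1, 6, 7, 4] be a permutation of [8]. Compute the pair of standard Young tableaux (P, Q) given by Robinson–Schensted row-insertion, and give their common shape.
P = [1, 4, 7] / [2, 6] / [3, 8] / [5];  Q = [1, 3, 7] / [2, 6] / [4, 8] / [5];  common shape = (3, 2, 2, 1)

Row-insert the values π_1, π_2, … into P one at a time, bumping the leftmost entry strictly greater than the inserted value down to the next row. The recording tableau Q records, in position (i, j), the step at which that cell was added to P.
  Insert 5 (step 1): P = [5];  Q = [1]
  Insert 3 (step 2): P = [3] / [5];  Q = [1] / [2]
  Insert 8 (step 3): P = [3, 8] / [5];  Q = [1, 3] / [2]
  Insert 2 (step 4): P = [2, 8] / [3] / [5];  Q = [1, 3] / [2] / [4]
  Insert 1 (step 5): P = [1, 8] / [2] / [3] / [5];  Q = [1, 3] / [2] / [4] / [5]
  Insert 6 (step 6): P = [1, 6] / [2, 8] / [3] / [5];  Q = [1, 3] / [2, 6] / [4] / [5]
  Insert 7 (step 7): P = [1, 6, 7] / [2, 8] / [3] / [5];  Q = [1, 3, 7] / [2, 6] / [4] / [5]
  Insert 4 (step 8): P = [1, 4, 7] / [2, 6] / [3, 8] / [5];  Q = [1, 3, 7] / [2, 6] / [4, 8] / [5]
Final shape: (3, 2, 2, 1).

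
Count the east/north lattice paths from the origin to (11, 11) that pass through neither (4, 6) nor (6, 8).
Number of paths = 441504

Inclusion–exclusion. Total paths: C(22, 11) = 705432. Through P₁: C(10, 4)·C(12, 7) = 166320. Through P₂: C(14, 6)·C(8, 5) = 168168. Since P₁ is strictly southwest of P₂, a monotone path through both must visit P₁ then P₂; paths through both = C(10, 4)·C(4, 2)·C(8, 5) = 70560. Avoid both = 705432 − 166320 − 168168 + 70560 = 441504.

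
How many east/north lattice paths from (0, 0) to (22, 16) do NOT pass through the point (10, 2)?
Number of paths = 21602566230

Total paths from (0, 0) to (22, 16): C(38, 22) = 22239974430. Paths through (10, 2): (paths (0, 0) → (10, 2)) × (paths (10, 2) → (22, 16)) = C(12, 10) · C(26, 12) = 66 · 9657700 = 637408200. Avoidance count = 22239974430 − 637408200 = 21602566230.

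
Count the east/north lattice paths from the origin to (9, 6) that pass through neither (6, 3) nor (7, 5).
Number of paths = 1705

Inclusion–exclusion. Total paths: C(15, 9) = 5005. Through P₁: C(9, 6)·C(6, 3) = 1680. Through P₂: C(12, 7)·C(3, 2) = 2376. Since P₁ is strictly southwest of P₂, a monotone path through both must visit P₁ then P₂; paths through both = C(9, 6)·C(3, 1)·C(3, 2) = 756. Avoid both = 5005 − 1680 − 2376 + 756 = 1705.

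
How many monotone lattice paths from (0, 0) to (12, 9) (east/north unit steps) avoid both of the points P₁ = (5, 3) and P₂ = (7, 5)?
Number of paths = 140378

Inclusion–exclusion. Total paths: C(21, 12) = 293930. Through P₁: C(8, 5)·C(13, 7) = 96096. Through P₂: C(12, 7)·C(9, 5) = 99792. Since P₁ is strictly southwest of P₂, a monotone path through both must visit P₁ then P₂; paths through both = C(8, 5)·C(4, 2)·C(9, 5) = 42336. Avoid both = 293930 − 96096 − 99792 + 42336 = 140378.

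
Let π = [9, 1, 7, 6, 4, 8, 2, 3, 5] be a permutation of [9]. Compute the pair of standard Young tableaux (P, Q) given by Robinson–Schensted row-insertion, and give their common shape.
P = [1, 2, 3, 5] / [4, 8] / [6] / [7] / [9];  Q = [1, 3, 6, 9] / [2, 8] / [4] / [5] / [7];  common shape = (4, 2, 1, 1, 1)

Row-insert the values π_1, π_2, … into P one at a time, bumping the leftmost entry strictly greater than the inserted value down to the next row. The recording tableau Q records, in position (i, j), the step at which that cell was added to P.
  Insert 9 (step 1): P = [9];  Q = [1]
  Insert 1 (step 2): P = [1] / [9];  Q = [1] / [2]
  Insert 7 (step 3): P = [1, 7] / [9];  Q = [1, 3] / [2]
  Insert 6 (step 4): P = [1, 6] / [7] / [9];  Q = [1, 3] / [2] / [4]
  Insert 4 (step 5): P = [1, 4] / [6] / [7] / [9];  Q = [1, 3] / [2] / [4] / [5]
  Insert 8 (step 6): P = [1, 4, 8] / [6] / [7] / [9];  Q = [1, 3, 6] / [2] / [4] / [5]
  Insert 2 (step 7): P = [1, 2, 8] / [4] / [6] / [7] / [9];  Q = [1, 3, 6] / [2] / [4] / [5] / [7]
  Insert 3 (step 8): P = [1, 2, 3] / [4, 8] / [6] / [7] / [9];  Q = [1, 3, 6] / [2, 8] / [4] / [5] / [7]
  Insert 5 (step 9): P = [1, 2, 3, 5] / [4, 8] / [6] / [7] / [9];  Q = [1, 3, 6, 9] / [2, 8] / [4] / [5] / [7]
Final shape: (4, 2, 1, 1, 1).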